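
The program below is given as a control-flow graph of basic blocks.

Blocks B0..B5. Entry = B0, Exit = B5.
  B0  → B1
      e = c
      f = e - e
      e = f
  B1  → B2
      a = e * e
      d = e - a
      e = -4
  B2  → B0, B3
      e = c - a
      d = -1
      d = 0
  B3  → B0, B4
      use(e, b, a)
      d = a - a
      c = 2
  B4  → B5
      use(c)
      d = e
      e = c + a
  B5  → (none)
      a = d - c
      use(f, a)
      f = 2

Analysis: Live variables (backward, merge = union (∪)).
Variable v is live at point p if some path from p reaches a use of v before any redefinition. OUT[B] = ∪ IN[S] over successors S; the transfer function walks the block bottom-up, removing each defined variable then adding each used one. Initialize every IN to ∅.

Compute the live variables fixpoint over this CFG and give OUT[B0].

Answer: {b, c, e, f}

Trace:
Per-block solution:
  B0:   IN={b, c}   OUT={b, c, e, f}
  B1:   IN={b, c, e, f}   OUT={a, b, c, f}
  B2:   IN={a, b, c, f}   OUT={a, b, c, e, f}
  B3:   IN={a, b, e, f}   OUT={a, b, c, e, f}
  B4:   IN={a, c, e, f}   OUT={c, d, f}
  B5:   IN={c, d, f}   OUT={}

Merge at B0: OUT[B0] = IN[B1] = {b, c, e, f}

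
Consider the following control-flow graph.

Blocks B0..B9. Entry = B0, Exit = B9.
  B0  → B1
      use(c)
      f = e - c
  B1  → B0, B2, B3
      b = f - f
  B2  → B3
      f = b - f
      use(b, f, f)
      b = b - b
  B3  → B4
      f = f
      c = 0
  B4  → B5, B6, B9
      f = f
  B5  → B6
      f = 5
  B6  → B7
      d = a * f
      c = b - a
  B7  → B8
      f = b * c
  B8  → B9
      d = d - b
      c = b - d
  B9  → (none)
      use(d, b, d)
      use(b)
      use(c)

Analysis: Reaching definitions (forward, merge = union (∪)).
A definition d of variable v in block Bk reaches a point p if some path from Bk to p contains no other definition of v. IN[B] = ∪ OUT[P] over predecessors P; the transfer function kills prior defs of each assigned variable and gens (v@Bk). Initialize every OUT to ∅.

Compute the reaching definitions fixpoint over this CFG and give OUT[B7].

Answer: {b@B1, b@B2, c@B6, d@B6, f@B7}

Derivation:
Fixpoint table:
  B0:  IN={b@B1, f@B0}  OUT={b@B1, f@B0}
  B1:  IN={b@B1, f@B0}  OUT={b@B1, f@B0}
  B2:  IN={b@B1, f@B0}  OUT={b@B2, f@B2}
  B3:  IN={b@B1, b@B2, f@B0, f@B2}  OUT={b@B1, b@B2, c@B3, f@B3}
  B4:  IN={b@B1, b@B2, c@B3, f@B3}  OUT={b@B1, b@B2, c@B3, f@B4}
  B5:  IN={b@B1, b@B2, c@B3, f@B4}  OUT={b@B1, b@B2, c@B3, f@B5}
  B6:  IN={b@B1, b@B2, c@B3, f@B4, f@B5}  OUT={b@B1, b@B2, c@B6, d@B6, f@B4, f@B5}
  B7:  IN={b@B1, b@B2, c@B6, d@B6, f@B4, f@B5}  OUT={b@B1, b@B2, c@B6, d@B6, f@B7}
  B8:  IN={b@B1, b@B2, c@B6, d@B6, f@B7}  OUT={b@B1, b@B2, c@B8, d@B8, f@B7}
  B9:  IN={b@B1, b@B2, c@B3, c@B8, d@B8, f@B4, f@B7}  OUT={b@B1, b@B2, c@B3, c@B8, d@B8, f@B4, f@B7}

Merge at B7: IN[B7] = OUT[B6] = {b@B1, b@B2, c@B6, d@B6, f@B4, f@B5}
Applying B7's transfer function to that IN value gives OUT[B7] (row B7 above).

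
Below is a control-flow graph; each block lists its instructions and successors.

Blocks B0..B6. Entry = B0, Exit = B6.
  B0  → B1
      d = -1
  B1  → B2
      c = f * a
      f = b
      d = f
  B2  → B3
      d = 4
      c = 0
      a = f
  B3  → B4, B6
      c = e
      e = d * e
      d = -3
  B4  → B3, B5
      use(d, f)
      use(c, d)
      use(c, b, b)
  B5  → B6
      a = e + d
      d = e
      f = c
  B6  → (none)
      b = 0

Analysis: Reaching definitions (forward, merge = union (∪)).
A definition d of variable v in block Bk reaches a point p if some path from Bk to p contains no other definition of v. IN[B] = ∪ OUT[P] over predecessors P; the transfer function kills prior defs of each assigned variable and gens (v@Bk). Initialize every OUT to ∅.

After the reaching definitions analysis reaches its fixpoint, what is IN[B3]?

Per-block solution:
  B0: | IN={} | OUT={d@B0}
  B1: | IN={d@B0} | OUT={c@B1, d@B1, f@B1}
  B2: | IN={c@B1, d@B1, f@B1} | OUT={a@B2, c@B2, d@B2, f@B1}
  B3: | IN={a@B2, c@B2, c@B3, d@B2, d@B3, e@B3, f@B1} | OUT={a@B2, c@B3, d@B3, e@B3, f@B1}
  B4: | IN={a@B2, c@B3, d@B3, e@B3, f@B1} | OUT={a@B2, c@B3, d@B3, e@B3, f@B1}
  B5: | IN={a@B2, c@B3, d@B3, e@B3, f@B1} | OUT={a@B5, c@B3, d@B5, e@B3, f@B5}
  B6: | IN={a@B2, a@B5, c@B3, d@B3, d@B5, e@B3, f@B1, f@B5} | OUT={a@B2, a@B5, b@B6, c@B3, d@B3, d@B5, e@B3, f@B1, f@B5}

Merge at B3: IN[B3] = OUT[B2] ⊔ OUT[B4] = {a@B2, c@B2, c@B3, d@B2, d@B3, e@B3, f@B1}

Answer: {a@B2, c@B2, c@B3, d@B2, d@B3, e@B3, f@B1}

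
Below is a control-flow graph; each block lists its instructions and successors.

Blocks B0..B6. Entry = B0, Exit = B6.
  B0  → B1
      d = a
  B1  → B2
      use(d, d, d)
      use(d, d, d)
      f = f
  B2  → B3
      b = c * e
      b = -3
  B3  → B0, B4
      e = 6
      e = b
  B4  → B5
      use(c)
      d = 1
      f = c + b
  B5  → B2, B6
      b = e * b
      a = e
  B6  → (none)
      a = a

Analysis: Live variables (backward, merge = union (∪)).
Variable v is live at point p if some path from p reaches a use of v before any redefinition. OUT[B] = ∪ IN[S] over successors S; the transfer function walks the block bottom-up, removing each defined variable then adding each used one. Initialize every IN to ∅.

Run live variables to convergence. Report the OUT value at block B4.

Converged values:
  B0: | IN={a, c, e, f} | OUT={a, c, d, e, f}
  B1: | IN={a, c, d, e, f} | OUT={a, c, e, f}
  B2: | IN={a, c, e, f} | OUT={a, b, c, f}
  B3: | IN={a, b, c, f} | OUT={a, b, c, e, f}
  B4: | IN={b, c, e} | OUT={b, c, e, f}
  B5: | IN={b, c, e, f} | OUT={a, c, e, f}
  B6: | IN={a} | OUT={}

Merge at B4: OUT[B4] = IN[B5] = {b, c, e, f}

Answer: {b, c, e, f}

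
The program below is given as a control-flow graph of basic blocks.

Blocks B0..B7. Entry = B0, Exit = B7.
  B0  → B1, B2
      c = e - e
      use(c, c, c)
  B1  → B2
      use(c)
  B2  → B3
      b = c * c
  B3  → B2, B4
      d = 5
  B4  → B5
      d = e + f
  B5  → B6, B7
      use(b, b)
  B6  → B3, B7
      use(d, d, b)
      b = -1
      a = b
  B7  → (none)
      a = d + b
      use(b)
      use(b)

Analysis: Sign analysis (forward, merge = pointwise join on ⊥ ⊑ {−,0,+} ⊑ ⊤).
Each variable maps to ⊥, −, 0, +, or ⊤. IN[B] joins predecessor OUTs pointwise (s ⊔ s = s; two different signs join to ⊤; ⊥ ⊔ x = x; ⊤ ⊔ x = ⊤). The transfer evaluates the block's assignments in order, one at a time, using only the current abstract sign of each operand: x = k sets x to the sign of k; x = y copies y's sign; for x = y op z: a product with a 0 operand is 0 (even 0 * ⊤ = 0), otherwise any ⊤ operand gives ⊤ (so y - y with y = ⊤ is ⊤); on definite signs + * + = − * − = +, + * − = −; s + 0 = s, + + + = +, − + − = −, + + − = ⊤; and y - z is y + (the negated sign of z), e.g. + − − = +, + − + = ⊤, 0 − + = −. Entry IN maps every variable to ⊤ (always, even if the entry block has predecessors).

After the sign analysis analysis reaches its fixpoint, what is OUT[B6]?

Fixpoint table:
  B0:   IN=(all ⊤)   OUT=(all ⊤)
  B1:   IN=(all ⊤)   OUT=(all ⊤)
  B2:   IN=(all ⊤)   OUT=(all ⊤)
  B3:   IN=(all ⊤)   OUT={d:+; rest ⊤}
  B4:   IN={d:+; rest ⊤}   OUT=(all ⊤)
  B5:   IN=(all ⊤)   OUT=(all ⊤)
  B6:   IN=(all ⊤)   OUT={a:-, b:-; rest ⊤}
  B7:   IN=(all ⊤)   OUT=(all ⊤)

Merge at B6: IN[B6] = OUT[B5] = {a: ⊤, b: ⊤, c: ⊤, d: ⊤, e: ⊤, f: ⊤}
Applying B6's transfer function to that IN value gives OUT[B6] (row B6 above).

Answer: {a: -, b: -, c: ⊤, d: ⊤, e: ⊤, f: ⊤}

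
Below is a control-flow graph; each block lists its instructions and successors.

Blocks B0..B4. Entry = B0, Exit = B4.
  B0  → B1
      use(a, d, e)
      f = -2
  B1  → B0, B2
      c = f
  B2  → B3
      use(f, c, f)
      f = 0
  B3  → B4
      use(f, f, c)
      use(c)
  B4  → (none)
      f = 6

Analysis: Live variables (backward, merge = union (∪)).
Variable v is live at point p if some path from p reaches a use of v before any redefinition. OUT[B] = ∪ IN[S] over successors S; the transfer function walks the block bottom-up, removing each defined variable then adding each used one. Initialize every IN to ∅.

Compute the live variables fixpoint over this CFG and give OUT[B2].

Fixpoint table:
  B0:  IN={a, d, e}  OUT={a, d, e, f}
  B1:  IN={a, d, e, f}  OUT={a, c, d, e, f}
  B2:  IN={c, f}  OUT={c, f}
  B3:  IN={c, f}  OUT={}
  B4:  IN={}  OUT={}

Merge at B2: OUT[B2] = IN[B3] = {c, f}

Answer: {c, f}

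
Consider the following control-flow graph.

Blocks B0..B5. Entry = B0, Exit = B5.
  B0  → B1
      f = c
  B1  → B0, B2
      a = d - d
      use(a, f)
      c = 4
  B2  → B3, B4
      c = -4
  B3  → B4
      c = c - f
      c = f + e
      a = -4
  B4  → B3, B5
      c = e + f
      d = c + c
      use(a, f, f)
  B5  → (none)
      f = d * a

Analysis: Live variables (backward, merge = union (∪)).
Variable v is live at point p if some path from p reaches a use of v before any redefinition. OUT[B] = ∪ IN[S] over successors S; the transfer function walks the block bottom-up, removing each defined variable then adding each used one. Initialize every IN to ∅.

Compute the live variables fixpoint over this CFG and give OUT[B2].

Fixpoint table:
  B0:   IN={c, d, e}   OUT={d, e, f}
  B1:   IN={d, e, f}   OUT={a, c, d, e, f}
  B2:   IN={a, e, f}   OUT={a, c, e, f}
  B3:   IN={c, e, f}   OUT={a, e, f}
  B4:   IN={a, e, f}   OUT={a, c, d, e, f}
  B5:   IN={a, d}   OUT={}

Merge at B2: OUT[B2] = IN[B3] ⊔ IN[B4] = {a, c, e, f}

Answer: {a, c, e, f}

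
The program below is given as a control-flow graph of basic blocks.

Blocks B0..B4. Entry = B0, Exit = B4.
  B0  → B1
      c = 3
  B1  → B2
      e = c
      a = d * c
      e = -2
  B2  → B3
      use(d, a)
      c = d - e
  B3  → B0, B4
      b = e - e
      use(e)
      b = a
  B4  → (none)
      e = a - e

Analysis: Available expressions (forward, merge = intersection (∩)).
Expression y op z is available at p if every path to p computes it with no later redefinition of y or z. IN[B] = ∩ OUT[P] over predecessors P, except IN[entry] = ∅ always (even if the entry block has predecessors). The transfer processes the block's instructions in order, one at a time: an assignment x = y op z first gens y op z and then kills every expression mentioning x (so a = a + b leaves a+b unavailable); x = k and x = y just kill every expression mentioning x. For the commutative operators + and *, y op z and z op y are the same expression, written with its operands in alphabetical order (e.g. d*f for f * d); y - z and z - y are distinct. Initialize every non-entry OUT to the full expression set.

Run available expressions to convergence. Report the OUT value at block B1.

Answer: {c*d}

Trace:
Per-block solution:
  B0:  IN={}  OUT={}
  B1:  IN={}  OUT={c*d}
  B2:  IN={c*d}  OUT={d-e}
  B3:  IN={d-e}  OUT={d-e, e-e}
  B4:  IN={d-e, e-e}  OUT={}

Merge at B1: IN[B1] = OUT[B0] = {}
Applying B1's transfer function to that IN value gives OUT[B1] (row B1 above).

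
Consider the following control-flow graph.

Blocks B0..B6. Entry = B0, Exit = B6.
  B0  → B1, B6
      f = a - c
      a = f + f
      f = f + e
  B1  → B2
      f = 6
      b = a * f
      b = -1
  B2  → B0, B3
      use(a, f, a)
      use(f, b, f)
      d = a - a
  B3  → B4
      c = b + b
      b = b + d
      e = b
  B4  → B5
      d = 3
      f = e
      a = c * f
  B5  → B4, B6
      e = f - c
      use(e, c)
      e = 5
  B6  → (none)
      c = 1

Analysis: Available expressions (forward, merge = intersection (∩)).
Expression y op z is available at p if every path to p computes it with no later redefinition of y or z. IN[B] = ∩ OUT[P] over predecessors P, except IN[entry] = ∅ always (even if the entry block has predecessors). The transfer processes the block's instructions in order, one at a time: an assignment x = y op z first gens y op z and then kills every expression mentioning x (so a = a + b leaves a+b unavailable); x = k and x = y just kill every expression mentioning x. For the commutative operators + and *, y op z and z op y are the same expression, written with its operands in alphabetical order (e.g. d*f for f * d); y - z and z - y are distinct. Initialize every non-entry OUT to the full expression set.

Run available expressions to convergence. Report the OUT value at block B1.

Answer: {a*f}

Working:
Converged values:
  B0:  IN={}  OUT={}
  B1:  IN={}  OUT={a*f}
  B2:  IN={a*f}  OUT={a*f, a-a}
  B3:  IN={a*f, a-a}  OUT={a*f, a-a}
  B4:  IN={}  OUT={c*f}
  B5:  IN={c*f}  OUT={c*f, f-c}
  B6:  IN={}  OUT={}

Merge at B1: IN[B1] = OUT[B0] = {}
Applying B1's transfer function to that IN value gives OUT[B1] (row B1 above).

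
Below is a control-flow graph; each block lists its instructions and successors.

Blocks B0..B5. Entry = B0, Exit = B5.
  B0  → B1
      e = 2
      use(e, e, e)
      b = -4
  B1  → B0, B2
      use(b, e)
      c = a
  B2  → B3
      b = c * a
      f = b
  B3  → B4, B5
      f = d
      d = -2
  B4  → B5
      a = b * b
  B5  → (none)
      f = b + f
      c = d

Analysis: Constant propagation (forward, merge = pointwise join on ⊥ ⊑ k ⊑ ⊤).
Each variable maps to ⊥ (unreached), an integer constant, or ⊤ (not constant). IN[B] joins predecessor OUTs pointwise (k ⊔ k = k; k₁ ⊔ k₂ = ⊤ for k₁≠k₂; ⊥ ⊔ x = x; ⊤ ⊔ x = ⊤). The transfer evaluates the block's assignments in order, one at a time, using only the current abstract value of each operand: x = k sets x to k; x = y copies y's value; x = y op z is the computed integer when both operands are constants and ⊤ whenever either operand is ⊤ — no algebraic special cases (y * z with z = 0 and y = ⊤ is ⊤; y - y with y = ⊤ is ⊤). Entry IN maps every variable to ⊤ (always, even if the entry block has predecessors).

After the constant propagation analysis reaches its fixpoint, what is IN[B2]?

Answer: {a: ⊤, b: -4, c: ⊤, d: ⊤, e: 2, f: ⊤}

Trace:
Per-block solution:
  B0: | IN=(all ⊤) | OUT={b:-4, e:2; rest ⊤}
  B1: | IN={b:-4, e:2; rest ⊤} | OUT={b:-4, e:2; rest ⊤}
  B2: | IN={b:-4, e:2; rest ⊤} | OUT={e:2; rest ⊤}
  B3: | IN={e:2; rest ⊤} | OUT={d:-2, e:2; rest ⊤}
  B4: | IN={d:-2, e:2; rest ⊤} | OUT={d:-2, e:2; rest ⊤}
  B5: | IN={d:-2, e:2; rest ⊤} | OUT={c:-2, d:-2, e:2; rest ⊤}

Merge at B2: IN[B2] = OUT[B1] = {a: ⊤, b: -4, c: ⊤, d: ⊤, e: 2, f: ⊤}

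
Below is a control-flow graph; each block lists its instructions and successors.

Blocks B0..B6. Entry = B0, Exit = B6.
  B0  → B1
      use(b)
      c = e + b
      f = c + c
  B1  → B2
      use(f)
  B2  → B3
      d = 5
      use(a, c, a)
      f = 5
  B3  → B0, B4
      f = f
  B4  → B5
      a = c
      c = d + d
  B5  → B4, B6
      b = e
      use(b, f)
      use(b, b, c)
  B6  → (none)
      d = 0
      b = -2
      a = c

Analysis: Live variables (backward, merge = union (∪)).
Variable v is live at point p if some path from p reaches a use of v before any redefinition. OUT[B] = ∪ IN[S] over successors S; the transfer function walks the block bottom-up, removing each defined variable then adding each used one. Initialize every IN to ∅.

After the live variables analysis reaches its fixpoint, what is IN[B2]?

Per-block solution:
  B0: | IN={a, b, e} | OUT={a, b, c, e, f}
  B1: | IN={a, b, c, e, f} | OUT={a, b, c, e}
  B2: | IN={a, b, c, e} | OUT={a, b, c, d, e, f}
  B3: | IN={a, b, c, d, e, f} | OUT={a, b, c, d, e, f}
  B4: | IN={c, d, e, f} | OUT={c, d, e, f}
  B5: | IN={c, d, e, f} | OUT={c, d, e, f}
  B6: | IN={c} | OUT={}

Merge at B2: OUT[B2] = IN[B3] = {a, b, c, d, e, f}
Applying B2's transfer function to that OUT value gives IN[B2] (row B2 above).

Answer: {a, b, c, e}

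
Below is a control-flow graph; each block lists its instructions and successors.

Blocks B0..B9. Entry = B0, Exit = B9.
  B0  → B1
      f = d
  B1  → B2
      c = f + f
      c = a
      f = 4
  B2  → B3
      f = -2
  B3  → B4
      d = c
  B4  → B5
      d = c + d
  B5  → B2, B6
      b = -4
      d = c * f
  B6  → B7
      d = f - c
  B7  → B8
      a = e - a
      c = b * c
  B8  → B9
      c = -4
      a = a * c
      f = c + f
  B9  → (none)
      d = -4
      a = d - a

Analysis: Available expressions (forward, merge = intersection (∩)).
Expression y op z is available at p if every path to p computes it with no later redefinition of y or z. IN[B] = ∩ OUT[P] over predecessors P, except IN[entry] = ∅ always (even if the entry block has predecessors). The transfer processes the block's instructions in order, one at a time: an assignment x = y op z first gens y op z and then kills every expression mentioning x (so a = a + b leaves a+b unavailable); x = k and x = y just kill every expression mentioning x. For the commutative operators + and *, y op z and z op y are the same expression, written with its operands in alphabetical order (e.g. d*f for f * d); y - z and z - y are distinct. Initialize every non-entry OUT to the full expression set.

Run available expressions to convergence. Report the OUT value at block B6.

Answer: {c*f, f-c}

Trace:
Per-block solution:
  B0:   IN={}   OUT={}
  B1:   IN={}   OUT={}
  B2:   IN={}   OUT={}
  B3:   IN={}   OUT={}
  B4:   IN={}   OUT={}
  B5:   IN={}   OUT={c*f}
  B6:   IN={c*f}   OUT={c*f, f-c}
  B7:   IN={c*f, f-c}   OUT={}
  B8:   IN={}   OUT={}
  B9:   IN={}   OUT={}

Merge at B6: IN[B6] = OUT[B5] = {c*f}
Applying B6's transfer function to that IN value gives OUT[B6] (row B6 above).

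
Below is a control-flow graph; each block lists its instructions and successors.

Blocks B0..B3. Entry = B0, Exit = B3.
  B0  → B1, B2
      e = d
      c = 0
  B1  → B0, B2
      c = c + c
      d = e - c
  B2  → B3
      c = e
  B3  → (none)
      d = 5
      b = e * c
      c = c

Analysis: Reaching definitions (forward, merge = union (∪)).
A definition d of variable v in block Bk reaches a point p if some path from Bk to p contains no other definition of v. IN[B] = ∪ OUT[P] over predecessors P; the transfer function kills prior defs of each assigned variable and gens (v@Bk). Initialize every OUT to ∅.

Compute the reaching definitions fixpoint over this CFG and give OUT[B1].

Answer: {c@B1, d@B1, e@B0}

Derivation:
Per-block solution:
  B0:   IN={c@B1, d@B1, e@B0}   OUT={c@B0, d@B1, e@B0}
  B1:   IN={c@B0, d@B1, e@B0}   OUT={c@B1, d@B1, e@B0}
  B2:   IN={c@B0, c@B1, d@B1, e@B0}   OUT={c@B2, d@B1, e@B0}
  B3:   IN={c@B2, d@B1, e@B0}   OUT={b@B3, c@B3, d@B3, e@B0}

Merge at B1: IN[B1] = OUT[B0] = {c@B0, d@B1, e@B0}
Applying B1's transfer function to that IN value gives OUT[B1] (row B1 above).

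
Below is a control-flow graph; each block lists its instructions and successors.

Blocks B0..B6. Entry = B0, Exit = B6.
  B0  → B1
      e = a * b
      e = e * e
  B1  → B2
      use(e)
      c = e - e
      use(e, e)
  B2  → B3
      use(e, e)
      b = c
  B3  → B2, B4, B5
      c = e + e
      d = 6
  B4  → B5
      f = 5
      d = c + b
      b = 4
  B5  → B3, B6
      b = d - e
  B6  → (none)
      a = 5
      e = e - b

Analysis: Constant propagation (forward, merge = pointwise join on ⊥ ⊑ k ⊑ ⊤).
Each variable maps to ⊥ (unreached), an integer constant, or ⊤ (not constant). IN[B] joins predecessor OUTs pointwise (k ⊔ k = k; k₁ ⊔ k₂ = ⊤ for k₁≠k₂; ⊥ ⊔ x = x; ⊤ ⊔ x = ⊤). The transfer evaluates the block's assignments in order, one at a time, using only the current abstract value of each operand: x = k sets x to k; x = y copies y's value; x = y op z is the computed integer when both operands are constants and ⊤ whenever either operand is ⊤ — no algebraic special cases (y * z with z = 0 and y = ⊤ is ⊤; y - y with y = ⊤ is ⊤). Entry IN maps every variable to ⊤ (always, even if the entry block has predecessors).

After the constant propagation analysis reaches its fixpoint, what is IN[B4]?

Converged values:
  B0:   IN=(all ⊤)   OUT=(all ⊤)
  B1:   IN=(all ⊤)   OUT=(all ⊤)
  B2:   IN=(all ⊤)   OUT=(all ⊤)
  B3:   IN=(all ⊤)   OUT={d:6; rest ⊤}
  B4:   IN={d:6; rest ⊤}   OUT={b:4, f:5; rest ⊤}
  B5:   IN=(all ⊤)   OUT=(all ⊤)
  B6:   IN=(all ⊤)   OUT={a:5; rest ⊤}

Merge at B4: IN[B4] = OUT[B3] = {a: ⊤, b: ⊤, c: ⊤, d: 6, e: ⊤, f: ⊤}

Answer: {a: ⊤, b: ⊤, c: ⊤, d: 6, e: ⊤, f: ⊤}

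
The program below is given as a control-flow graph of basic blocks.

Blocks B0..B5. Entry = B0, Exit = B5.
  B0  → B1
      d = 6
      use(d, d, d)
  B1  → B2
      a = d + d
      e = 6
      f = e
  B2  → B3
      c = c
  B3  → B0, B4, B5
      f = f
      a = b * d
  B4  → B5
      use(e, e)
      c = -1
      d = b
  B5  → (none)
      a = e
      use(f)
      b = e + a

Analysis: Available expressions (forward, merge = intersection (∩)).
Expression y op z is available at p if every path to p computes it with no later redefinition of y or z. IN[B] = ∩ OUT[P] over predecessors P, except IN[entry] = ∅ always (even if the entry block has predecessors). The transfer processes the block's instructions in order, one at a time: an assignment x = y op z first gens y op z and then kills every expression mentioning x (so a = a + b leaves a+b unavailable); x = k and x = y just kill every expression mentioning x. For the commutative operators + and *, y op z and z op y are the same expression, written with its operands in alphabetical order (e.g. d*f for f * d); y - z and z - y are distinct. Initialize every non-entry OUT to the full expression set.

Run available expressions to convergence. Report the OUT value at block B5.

Answer: {a+e}

Derivation:
Converged values:
  B0:  IN={}  OUT={}
  B1:  IN={}  OUT={d+d}
  B2:  IN={d+d}  OUT={d+d}
  B3:  IN={d+d}  OUT={b*d, d+d}
  B4:  IN={b*d, d+d}  OUT={}
  B5:  IN={}  OUT={a+e}

Merge at B5: IN[B5] = OUT[B3] ∩ OUT[B4] = {}
Applying B5's transfer function to that IN value gives OUT[B5] (row B5 above).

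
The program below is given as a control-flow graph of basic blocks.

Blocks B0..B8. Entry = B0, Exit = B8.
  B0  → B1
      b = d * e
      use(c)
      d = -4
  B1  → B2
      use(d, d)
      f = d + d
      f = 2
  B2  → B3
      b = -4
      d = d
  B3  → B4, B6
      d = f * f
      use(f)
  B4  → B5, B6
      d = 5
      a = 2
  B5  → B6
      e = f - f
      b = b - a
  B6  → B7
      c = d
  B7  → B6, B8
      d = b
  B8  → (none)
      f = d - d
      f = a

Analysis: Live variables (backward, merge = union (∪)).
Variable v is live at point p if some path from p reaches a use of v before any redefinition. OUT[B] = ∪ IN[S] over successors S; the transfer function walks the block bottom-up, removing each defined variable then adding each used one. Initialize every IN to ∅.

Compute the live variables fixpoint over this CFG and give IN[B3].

Answer: {a, b, f}

Trace:
Fixpoint table:
  B0: | IN={a, c, d, e} | OUT={a, d}
  B1: | IN={a, d} | OUT={a, d, f}
  B2: | IN={a, d, f} | OUT={a, b, f}
  B3: | IN={a, b, f} | OUT={a, b, d, f}
  B4: | IN={b, f} | OUT={a, b, d, f}
  B5: | IN={a, b, d, f} | OUT={a, b, d}
  B6: | IN={a, b, d} | OUT={a, b}
  B7: | IN={a, b} | OUT={a, b, d}
  B8: | IN={a, d} | OUT={}

Merge at B3: OUT[B3] = IN[B4] ⊔ IN[B6] = {a, b, d, f}
Applying B3's transfer function to that OUT value gives IN[B3] (row B3 above).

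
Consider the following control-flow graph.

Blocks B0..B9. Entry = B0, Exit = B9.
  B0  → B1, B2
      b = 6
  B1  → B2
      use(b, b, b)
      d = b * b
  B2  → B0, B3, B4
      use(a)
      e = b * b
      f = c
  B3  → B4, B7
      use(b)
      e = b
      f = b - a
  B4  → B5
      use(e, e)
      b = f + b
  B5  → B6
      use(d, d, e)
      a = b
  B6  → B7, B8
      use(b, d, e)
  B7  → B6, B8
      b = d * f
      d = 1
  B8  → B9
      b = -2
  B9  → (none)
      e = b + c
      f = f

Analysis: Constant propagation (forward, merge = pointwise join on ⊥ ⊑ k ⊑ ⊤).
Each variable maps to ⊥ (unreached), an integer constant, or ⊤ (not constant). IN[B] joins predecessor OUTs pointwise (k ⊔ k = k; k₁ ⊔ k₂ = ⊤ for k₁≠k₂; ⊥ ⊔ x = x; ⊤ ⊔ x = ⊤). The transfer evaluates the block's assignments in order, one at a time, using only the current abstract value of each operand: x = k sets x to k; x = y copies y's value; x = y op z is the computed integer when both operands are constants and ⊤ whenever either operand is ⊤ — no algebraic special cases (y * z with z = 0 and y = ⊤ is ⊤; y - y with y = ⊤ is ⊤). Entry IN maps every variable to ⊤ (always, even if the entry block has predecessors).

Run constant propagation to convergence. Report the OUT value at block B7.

Per-block solution:
  B0:   IN=(all ⊤)   OUT={b:6; rest ⊤}
  B1:   IN={b:6; rest ⊤}   OUT={b:6, d:36; rest ⊤}
  B2:   IN={b:6; rest ⊤}   OUT={b:6, e:36; rest ⊤}
  B3:   IN={b:6, e:36; rest ⊤}   OUT={b:6, e:6; rest ⊤}
  B4:   IN={b:6; rest ⊤}   OUT=(all ⊤)
  B5:   IN=(all ⊤)   OUT=(all ⊤)
  B6:   IN=(all ⊤)   OUT=(all ⊤)
  B7:   IN=(all ⊤)   OUT={d:1; rest ⊤}
  B8:   IN=(all ⊤)   OUT={b:-2; rest ⊤}
  B9:   IN={b:-2; rest ⊤}   OUT={b:-2; rest ⊤}

Merge at B7: IN[B7] = OUT[B3] ⊔ OUT[B6] = {a: ⊤, b: ⊤, c: ⊤, d: ⊤, e: ⊤, f: ⊤}
Applying B7's transfer function to that IN value gives OUT[B7] (row B7 above).

Answer: {a: ⊤, b: ⊤, c: ⊤, d: 1, e: ⊤, f: ⊤}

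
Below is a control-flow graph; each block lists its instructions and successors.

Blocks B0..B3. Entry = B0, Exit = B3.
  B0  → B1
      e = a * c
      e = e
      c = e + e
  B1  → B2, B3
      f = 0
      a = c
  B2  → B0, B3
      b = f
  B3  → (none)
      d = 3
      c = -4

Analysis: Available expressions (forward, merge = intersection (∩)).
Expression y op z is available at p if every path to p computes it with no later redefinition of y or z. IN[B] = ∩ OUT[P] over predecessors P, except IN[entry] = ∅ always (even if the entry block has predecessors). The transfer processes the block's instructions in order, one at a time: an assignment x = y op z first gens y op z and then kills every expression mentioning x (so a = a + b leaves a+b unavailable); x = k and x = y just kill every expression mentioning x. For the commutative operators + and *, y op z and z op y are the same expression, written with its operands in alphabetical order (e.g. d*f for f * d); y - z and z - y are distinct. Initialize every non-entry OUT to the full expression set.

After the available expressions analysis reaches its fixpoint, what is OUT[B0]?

Answer: {e+e}

Working:
Converged values:
  B0:   IN={}   OUT={e+e}
  B1:   IN={e+e}   OUT={e+e}
  B2:   IN={e+e}   OUT={e+e}
  B3:   IN={e+e}   OUT={e+e}

Merge at B0 (entry node, so the boundary value {} is joined with the incoming edge(s)): IN[B0] = {} ∩ OUT[B2] = {}
Applying B0's transfer function to that IN value gives OUT[B0] (row B0 above).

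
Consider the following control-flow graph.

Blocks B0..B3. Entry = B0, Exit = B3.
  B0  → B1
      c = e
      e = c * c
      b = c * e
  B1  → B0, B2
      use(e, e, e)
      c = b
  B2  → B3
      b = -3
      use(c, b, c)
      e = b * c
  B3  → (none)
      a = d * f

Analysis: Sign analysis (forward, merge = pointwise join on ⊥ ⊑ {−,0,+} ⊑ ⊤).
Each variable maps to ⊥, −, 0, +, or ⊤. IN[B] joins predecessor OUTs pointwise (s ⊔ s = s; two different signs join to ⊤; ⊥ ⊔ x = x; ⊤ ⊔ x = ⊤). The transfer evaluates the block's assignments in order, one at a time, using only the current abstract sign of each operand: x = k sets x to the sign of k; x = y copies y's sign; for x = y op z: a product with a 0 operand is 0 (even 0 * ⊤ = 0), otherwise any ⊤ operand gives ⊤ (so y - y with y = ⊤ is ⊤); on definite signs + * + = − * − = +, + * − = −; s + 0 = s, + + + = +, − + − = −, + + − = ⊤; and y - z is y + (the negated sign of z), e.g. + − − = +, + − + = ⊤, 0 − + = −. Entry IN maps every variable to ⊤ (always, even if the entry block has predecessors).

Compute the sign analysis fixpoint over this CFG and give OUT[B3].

Answer: {a: ⊤, b: -, c: ⊤, d: ⊤, e: ⊤, f: ⊤}

Working:
Per-block solution:
  B0:  IN=(all ⊤)  OUT=(all ⊤)
  B1:  IN=(all ⊤)  OUT=(all ⊤)
  B2:  IN=(all ⊤)  OUT={b:-; rest ⊤}
  B3:  IN={b:-; rest ⊤}  OUT={b:-; rest ⊤}

Merge at B3: IN[B3] = OUT[B2] = {a: ⊤, b: -, c: ⊤, d: ⊤, e: ⊤, f: ⊤}
Applying B3's transfer function to that IN value gives OUT[B3] (row B3 above).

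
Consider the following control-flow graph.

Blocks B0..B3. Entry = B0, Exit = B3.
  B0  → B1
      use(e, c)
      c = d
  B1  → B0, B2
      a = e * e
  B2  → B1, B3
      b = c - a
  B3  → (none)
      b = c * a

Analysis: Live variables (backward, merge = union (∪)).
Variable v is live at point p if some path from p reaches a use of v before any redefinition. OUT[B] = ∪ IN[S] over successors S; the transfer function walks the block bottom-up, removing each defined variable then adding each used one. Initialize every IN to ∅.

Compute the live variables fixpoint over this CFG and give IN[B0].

Per-block solution:
  B0:   IN={c, d, e}   OUT={c, d, e}
  B1:   IN={c, d, e}   OUT={a, c, d, e}
  B2:   IN={a, c, d, e}   OUT={a, c, d, e}
  B3:   IN={a, c}   OUT={}

Merge at B0: OUT[B0] = IN[B1] = {c, d, e}
Applying B0's transfer function to that OUT value gives IN[B0] (row B0 above).

Answer: {c, d, e}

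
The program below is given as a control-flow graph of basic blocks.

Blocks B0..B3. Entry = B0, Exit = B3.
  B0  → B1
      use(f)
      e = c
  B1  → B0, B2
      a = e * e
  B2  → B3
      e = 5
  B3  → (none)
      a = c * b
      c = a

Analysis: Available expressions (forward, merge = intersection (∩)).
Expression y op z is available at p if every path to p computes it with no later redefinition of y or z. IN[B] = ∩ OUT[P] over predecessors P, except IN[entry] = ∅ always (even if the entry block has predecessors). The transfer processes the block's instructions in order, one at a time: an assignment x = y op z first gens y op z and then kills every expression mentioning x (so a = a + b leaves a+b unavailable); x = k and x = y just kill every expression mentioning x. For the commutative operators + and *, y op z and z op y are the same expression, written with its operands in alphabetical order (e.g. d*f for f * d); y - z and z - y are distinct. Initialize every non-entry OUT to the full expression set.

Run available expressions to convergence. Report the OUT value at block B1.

Fixpoint table:
  B0:  IN={}  OUT={}
  B1:  IN={}  OUT={e*e}
  B2:  IN={e*e}  OUT={}
  B3:  IN={}  OUT={}

Merge at B1: IN[B1] = OUT[B0] = {}
Applying B1's transfer function to that IN value gives OUT[B1] (row B1 above).

Answer: {e*e}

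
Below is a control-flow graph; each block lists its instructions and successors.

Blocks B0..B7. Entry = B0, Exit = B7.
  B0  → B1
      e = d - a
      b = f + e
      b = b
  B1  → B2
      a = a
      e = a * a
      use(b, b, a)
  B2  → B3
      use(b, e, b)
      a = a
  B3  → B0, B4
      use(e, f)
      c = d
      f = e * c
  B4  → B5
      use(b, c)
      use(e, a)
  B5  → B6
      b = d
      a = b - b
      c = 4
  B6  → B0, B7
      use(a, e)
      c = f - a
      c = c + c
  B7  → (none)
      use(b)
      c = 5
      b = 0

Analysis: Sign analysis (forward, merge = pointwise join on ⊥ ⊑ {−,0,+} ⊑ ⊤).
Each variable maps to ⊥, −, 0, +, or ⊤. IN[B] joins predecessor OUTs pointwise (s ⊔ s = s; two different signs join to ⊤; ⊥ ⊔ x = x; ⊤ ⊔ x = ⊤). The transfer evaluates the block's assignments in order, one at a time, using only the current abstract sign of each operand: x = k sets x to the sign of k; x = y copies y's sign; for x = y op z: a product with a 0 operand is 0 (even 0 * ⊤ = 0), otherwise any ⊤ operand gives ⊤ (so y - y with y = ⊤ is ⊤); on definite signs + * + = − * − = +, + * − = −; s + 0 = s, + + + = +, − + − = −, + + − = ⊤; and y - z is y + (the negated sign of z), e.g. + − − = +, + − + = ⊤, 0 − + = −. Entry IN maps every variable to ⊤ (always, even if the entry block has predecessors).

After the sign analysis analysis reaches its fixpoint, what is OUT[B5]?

Converged values:
  B0:  IN=(all ⊤)  OUT=(all ⊤)
  B1:  IN=(all ⊤)  OUT=(all ⊤)
  B2:  IN=(all ⊤)  OUT=(all ⊤)
  B3:  IN=(all ⊤)  OUT=(all ⊤)
  B4:  IN=(all ⊤)  OUT=(all ⊤)
  B5:  IN=(all ⊤)  OUT={c:+; rest ⊤}
  B6:  IN={c:+; rest ⊤}  OUT=(all ⊤)
  B7:  IN=(all ⊤)  OUT={b:0, c:+; rest ⊤}

Merge at B5: IN[B5] = OUT[B4] = {a: ⊤, b: ⊤, c: ⊤, d: ⊤, e: ⊤, f: ⊤}
Applying B5's transfer function to that IN value gives OUT[B5] (row B5 above).

Answer: {a: ⊤, b: ⊤, c: +, d: ⊤, e: ⊤, f: ⊤}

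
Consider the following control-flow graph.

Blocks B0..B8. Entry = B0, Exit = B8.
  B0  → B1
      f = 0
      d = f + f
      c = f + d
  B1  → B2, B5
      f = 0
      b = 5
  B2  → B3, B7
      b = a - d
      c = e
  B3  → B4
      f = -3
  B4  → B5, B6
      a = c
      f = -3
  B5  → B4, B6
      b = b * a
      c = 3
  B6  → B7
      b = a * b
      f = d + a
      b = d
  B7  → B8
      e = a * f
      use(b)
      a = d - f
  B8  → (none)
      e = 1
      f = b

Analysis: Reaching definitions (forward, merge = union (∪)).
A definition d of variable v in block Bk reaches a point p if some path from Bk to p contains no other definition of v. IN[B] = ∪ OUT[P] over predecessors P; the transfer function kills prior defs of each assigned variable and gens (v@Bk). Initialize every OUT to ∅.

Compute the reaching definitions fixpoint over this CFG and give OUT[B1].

Answer: {b@B1, c@B0, d@B0, f@B1}

Working:
Converged values:
  B0:  IN={}  OUT={c@B0, d@B0, f@B0}
  B1:  IN={c@B0, d@B0, f@B0}  OUT={b@B1, c@B0, d@B0, f@B1}
  B2:  IN={b@B1, c@B0, d@B0, f@B1}  OUT={b@B2, c@B2, d@B0, f@B1}
  B3:  IN={b@B2, c@B2, d@B0, f@B1}  OUT={b@B2, c@B2, d@B0, f@B3}
  B4:  IN={a@B4, b@B2, b@B5, c@B2, c@B5, d@B0, f@B1, f@B3, f@B4}  OUT={a@B4, b@B2, b@B5, c@B2, c@B5, d@B0, f@B4}
  B5:  IN={a@B4, b@B1, b@B2, b@B5, c@B0, c@B2, c@B5, d@B0, f@B1, f@B4}  OUT={a@B4, b@B5, c@B5, d@B0, f@B1, f@B4}
  B6:  IN={a@B4, b@B2, b@B5, c@B2, c@B5, d@B0, f@B1, f@B4}  OUT={a@B4, b@B6, c@B2, c@B5, d@B0, f@B6}
  B7:  IN={a@B4, b@B2, b@B6, c@B2, c@B5, d@B0, f@B1, f@B6}  OUT={a@B7, b@B2, b@B6, c@B2, c@B5, d@B0, e@B7, f@B1, f@B6}
  B8:  IN={a@B7, b@B2, b@B6, c@B2, c@B5, d@B0, e@B7, f@B1, f@B6}  OUT={a@B7, b@B2, b@B6, c@B2, c@B5, d@B0, e@B8, f@B8}

Merge at B1: IN[B1] = OUT[B0] = {c@B0, d@B0, f@B0}
Applying B1's transfer function to that IN value gives OUT[B1] (row B1 above).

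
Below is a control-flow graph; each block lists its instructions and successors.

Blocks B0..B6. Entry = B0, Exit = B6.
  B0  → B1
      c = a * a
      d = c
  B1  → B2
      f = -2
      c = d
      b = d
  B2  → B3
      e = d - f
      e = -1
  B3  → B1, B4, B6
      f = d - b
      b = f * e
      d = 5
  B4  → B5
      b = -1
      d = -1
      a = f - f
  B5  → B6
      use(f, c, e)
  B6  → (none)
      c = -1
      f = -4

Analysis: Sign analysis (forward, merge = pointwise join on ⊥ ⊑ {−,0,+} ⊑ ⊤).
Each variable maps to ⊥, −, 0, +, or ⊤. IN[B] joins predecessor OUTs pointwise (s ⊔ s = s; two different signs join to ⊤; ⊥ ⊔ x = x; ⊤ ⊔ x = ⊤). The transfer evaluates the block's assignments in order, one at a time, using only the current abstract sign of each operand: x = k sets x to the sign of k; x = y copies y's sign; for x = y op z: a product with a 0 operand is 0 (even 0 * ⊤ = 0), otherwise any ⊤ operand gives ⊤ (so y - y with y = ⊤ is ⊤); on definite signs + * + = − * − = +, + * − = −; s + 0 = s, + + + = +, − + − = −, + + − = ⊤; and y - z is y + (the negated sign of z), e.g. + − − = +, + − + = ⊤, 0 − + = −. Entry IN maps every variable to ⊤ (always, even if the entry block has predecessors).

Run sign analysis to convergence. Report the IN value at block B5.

Converged values:
  B0:  IN=(all ⊤)  OUT=(all ⊤)
  B1:  IN=(all ⊤)  OUT={f:-; rest ⊤}
  B2:  IN={f:-; rest ⊤}  OUT={e:-, f:-; rest ⊤}
  B3:  IN={e:-, f:-; rest ⊤}  OUT={d:+, e:-; rest ⊤}
  B4:  IN={d:+, e:-; rest ⊤}  OUT={b:-, d:-, e:-; rest ⊤}
  B5:  IN={b:-, d:-, e:-; rest ⊤}  OUT={b:-, d:-, e:-; rest ⊤}
  B6:  IN={e:-; rest ⊤}  OUT={c:-, e:-, f:-; rest ⊤}

Merge at B5: IN[B5] = OUT[B4] = {a: ⊤, b: -, c: ⊤, d: -, e: -, f: ⊤}

Answer: {a: ⊤, b: -, c: ⊤, d: -, e: -, f: ⊤}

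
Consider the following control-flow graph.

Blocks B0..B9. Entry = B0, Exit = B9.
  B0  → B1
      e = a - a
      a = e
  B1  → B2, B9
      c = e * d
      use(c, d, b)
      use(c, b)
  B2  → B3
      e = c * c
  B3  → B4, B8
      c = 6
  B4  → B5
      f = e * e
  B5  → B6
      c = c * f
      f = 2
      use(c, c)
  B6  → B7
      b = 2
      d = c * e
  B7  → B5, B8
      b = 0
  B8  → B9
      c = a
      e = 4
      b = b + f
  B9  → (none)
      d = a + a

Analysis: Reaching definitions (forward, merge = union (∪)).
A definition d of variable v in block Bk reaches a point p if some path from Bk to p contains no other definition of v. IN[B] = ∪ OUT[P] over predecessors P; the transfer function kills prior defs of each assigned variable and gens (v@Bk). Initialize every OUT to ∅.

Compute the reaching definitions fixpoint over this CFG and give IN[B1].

Answer: {a@B0, e@B0}

Derivation:
Fixpoint table:
  B0:   IN={}   OUT={a@B0, e@B0}
  B1:   IN={a@B0, e@B0}   OUT={a@B0, c@B1, e@B0}
  B2:   IN={a@B0, c@B1, e@B0}   OUT={a@B0, c@B1, e@B2}
  B3:   IN={a@B0, c@B1, e@B2}   OUT={a@B0, c@B3, e@B2}
  B4:   IN={a@B0, c@B3, e@B2}   OUT={a@B0, c@B3, e@B2, f@B4}
  B5:   IN={a@B0, b@B7, c@B3, c@B5, d@B6, e@B2, f@B4, f@B5}   OUT={a@B0, b@B7, c@B5, d@B6, e@B2, f@B5}
  B6:   IN={a@B0, b@B7, c@B5, d@B6, e@B2, f@B5}   OUT={a@B0, b@B6, c@B5, d@B6, e@B2, f@B5}
  B7:   IN={a@B0, b@B6, c@B5, d@B6, e@B2, f@B5}   OUT={a@B0, b@B7, c@B5, d@B6, e@B2, f@B5}
  B8:   IN={a@B0, b@B7, c@B3, c@B5, d@B6, e@B2, f@B5}   OUT={a@B0, b@B8, c@B8, d@B6, e@B8, f@B5}
  B9:   IN={a@B0, b@B8, c@B1, c@B8, d@B6, e@B0, e@B8, f@B5}   OUT={a@B0, b@B8, c@B1, c@B8, d@B9, e@B0, e@B8, f@B5}

Merge at B1: IN[B1] = OUT[B0] = {a@B0, e@B0}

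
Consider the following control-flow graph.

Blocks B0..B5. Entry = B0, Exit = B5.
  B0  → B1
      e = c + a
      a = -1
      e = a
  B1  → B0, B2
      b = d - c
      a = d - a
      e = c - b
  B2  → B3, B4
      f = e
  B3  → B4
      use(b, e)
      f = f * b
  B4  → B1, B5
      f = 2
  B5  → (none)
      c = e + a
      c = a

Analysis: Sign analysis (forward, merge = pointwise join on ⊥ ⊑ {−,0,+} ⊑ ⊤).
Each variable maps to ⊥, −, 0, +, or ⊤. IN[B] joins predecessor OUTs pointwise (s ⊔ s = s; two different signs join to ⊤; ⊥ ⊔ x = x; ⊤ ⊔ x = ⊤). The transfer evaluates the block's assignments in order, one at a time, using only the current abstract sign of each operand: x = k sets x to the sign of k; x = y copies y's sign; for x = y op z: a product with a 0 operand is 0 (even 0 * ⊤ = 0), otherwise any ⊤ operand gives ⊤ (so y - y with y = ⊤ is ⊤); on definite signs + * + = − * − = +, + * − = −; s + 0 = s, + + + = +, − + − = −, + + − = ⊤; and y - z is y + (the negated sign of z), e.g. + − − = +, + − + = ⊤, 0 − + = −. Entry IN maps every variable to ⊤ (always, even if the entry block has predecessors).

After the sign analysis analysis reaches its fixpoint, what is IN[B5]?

Per-block solution:
  B0:   IN=(all ⊤)   OUT={a:-, e:-; rest ⊤}
  B1:   IN=(all ⊤)   OUT=(all ⊤)
  B2:   IN=(all ⊤)   OUT=(all ⊤)
  B3:   IN=(all ⊤)   OUT=(all ⊤)
  B4:   IN=(all ⊤)   OUT={f:+; rest ⊤}
  B5:   IN={f:+; rest ⊤}   OUT={f:+; rest ⊤}

Merge at B5: IN[B5] = OUT[B4] = {a: ⊤, b: ⊤, c: ⊤, d: ⊤, e: ⊤, f: +}

Answer: {a: ⊤, b: ⊤, c: ⊤, d: ⊤, e: ⊤, f: +}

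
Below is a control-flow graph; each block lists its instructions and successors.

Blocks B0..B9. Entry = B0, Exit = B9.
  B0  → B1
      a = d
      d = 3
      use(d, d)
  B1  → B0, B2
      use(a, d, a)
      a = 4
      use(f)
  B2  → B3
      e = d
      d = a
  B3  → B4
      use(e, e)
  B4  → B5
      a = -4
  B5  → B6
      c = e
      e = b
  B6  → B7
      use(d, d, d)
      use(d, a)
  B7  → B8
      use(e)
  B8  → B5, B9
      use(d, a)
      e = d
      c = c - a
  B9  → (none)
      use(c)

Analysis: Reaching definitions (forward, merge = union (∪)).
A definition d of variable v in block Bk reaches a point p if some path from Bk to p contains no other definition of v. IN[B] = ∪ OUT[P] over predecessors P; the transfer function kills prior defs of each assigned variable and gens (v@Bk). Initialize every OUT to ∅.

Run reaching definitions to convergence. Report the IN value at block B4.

Per-block solution:
  B0: | IN={a@B1, d@B0} | OUT={a@B0, d@B0}
  B1: | IN={a@B0, d@B0} | OUT={a@B1, d@B0}
  B2: | IN={a@B1, d@B0} | OUT={a@B1, d@B2, e@B2}
  B3: | IN={a@B1, d@B2, e@B2} | OUT={a@B1, d@B2, e@B2}
  B4: | IN={a@B1, d@B2, e@B2} | OUT={a@B4, d@B2, e@B2}
  B5: | IN={a@B4, c@B8, d@B2, e@B2, e@B8} | OUT={a@B4, c@B5, d@B2, e@B5}
  B6: | IN={a@B4, c@B5, d@B2, e@B5} | OUT={a@B4, c@B5, d@B2, e@B5}
  B7: | IN={a@B4, c@B5, d@B2, e@B5} | OUT={a@B4, c@B5, d@B2, e@B5}
  B8: | IN={a@B4, c@B5, d@B2, e@B5} | OUT={a@B4, c@B8, d@B2, e@B8}
  B9: | IN={a@B4, c@B8, d@B2, e@B8} | OUT={a@B4, c@B8, d@B2, e@B8}

Merge at B4: IN[B4] = OUT[B3] = {a@B1, d@B2, e@B2}

Answer: {a@B1, d@B2, e@B2}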